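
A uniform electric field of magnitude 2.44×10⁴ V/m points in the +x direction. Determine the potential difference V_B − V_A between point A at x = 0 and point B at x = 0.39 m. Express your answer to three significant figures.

In a uniform field, potential decreases in the direction of E: V_B − V_A = −E·Δx.
V_B − V_A = −(2.44×10⁴ V/m)(0.390 m) = -9520 V.

-9520 V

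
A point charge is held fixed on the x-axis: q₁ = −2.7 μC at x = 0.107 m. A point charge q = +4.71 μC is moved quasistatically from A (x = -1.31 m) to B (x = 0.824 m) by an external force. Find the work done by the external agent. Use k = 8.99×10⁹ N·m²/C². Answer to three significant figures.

-0.0788 J

For quasistatic motion the external work equals the change in potential energy: W_ext = qΔV = q(V_B − V_A).
At A: distance to the source charge is 1.42 m; V_A = kq₁/r = -1.71×10⁴ V.
At B: distance to the source charge is 0.717 m; V_B = kq₁/r = -3.39×10⁴ V.
ΔV = V_B − V_A = -1.67×10⁴ V.
W_ext = qΔV = (4.71×10⁻⁶ C)(-1.67×10⁴ V) = -0.0788 J.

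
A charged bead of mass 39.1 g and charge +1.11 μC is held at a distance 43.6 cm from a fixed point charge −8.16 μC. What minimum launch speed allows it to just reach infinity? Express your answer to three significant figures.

To just escape, total mechanical energy must reach zero at infinity: ½mv²_min + U = 0, so ½mv²_min = −U = |kQq|/r.
|U| = |kQq|/r = (8.99×10⁹ N·m²/C²)(8.16×10⁻⁶)(1.11×10⁻⁶)/(0.436) = 0.187 J.
v_min = √(2|U|/m) = √(2·0.187/0.0391) = 3.09 m/s.

3.09 m/s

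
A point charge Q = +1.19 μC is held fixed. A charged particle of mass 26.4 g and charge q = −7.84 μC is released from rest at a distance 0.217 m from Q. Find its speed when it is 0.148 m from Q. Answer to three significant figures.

Only the electrostatic force acts, so mechanical energy is conserved: ½mv² = U₁ − U₂ = kQq(1/r₁ − 1/r₂).
U₁ − U₂ = (8.99×10⁹ N·m²/C²)(1.19×10⁻⁶ C)(-7.84×10⁻⁶ C)(1/0.217 − 1/0.148) = 0.180 J.
v = √(2·0.180/0.0264) = 3.69 m/s.

3.69 m/s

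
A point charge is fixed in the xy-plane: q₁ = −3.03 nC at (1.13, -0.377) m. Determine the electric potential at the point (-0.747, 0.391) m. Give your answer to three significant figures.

-13.4 V

Electric potential is a scalar, so the contributions from each charge add algebraically: V = Σ kqᵢ/rᵢ.
Distances from the field point to each charge: r₁ = 2.03 m.
V = k[(-3.03×10⁻⁹)/(2.03)] = -13.4 V.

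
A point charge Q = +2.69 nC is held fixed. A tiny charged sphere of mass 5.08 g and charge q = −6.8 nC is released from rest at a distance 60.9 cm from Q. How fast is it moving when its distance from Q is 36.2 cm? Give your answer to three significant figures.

8.52×10⁻³ m/s

Only the electrostatic force acts, so mechanical energy is conserved: ½mv² = U₁ − U₂ = kQq(1/r₁ − 1/r₂).
U₁ − U₂ = (8.99×10⁹ N·m²/C²)(2.69×10⁻⁹ C)(-6.80×10⁻⁹ C)(1/0.609 − 1/0.362) = 1.84×10⁻⁷ J.
v = √(2·1.84×10⁻⁷/5.08×10⁻³) = 8.52×10⁻³ m/s.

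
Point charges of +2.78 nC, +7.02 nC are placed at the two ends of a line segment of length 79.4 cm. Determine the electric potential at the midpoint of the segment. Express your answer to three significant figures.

Electric potential is a scalar, so the contributions from each charge add algebraically: V = Σ kqᵢ/rᵢ.
Each charge is 0.397 m from the midpoint.
V = k[(2.78×10⁻⁹)/(0.397) + (7.02×10⁻⁹)/(0.397)] = 222 V.

222 V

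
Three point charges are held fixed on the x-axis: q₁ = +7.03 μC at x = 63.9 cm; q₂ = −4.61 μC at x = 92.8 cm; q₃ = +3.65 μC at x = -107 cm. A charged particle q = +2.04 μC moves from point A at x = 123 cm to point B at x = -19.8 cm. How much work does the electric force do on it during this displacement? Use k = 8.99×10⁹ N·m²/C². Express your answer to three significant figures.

The work done by the electric force is W_field = −ΔU = −q(V_B − V_A) = q(V_A − V_B).
At A: distances to the source charges are 0.591 m, 0.302 m, 2.30 m; V_A = Σ kqᵢ/rᵢ = -1.60×10⁴ V.
At B: distances to the source charges are 0.837 m, 1.13 m, 0.872 m; V_B = Σ kqᵢ/rᵢ = 7.63×10⁴ V.
ΔV = V_B − V_A = 9.24×10⁴ V.
W_field = −qΔV = −(2.04×10⁻⁶ C)(9.24×10⁴ V) = -0.188 J.

-0.188 J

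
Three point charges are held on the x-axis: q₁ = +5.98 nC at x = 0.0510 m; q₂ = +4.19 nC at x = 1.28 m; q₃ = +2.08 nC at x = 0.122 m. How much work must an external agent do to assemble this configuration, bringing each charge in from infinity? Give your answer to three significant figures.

1.83×10⁻⁶ J

The work to assemble the configuration equals its total potential energy, U = Σ kqᵢqⱼ/rᵢⱼ over all pairs.
Pair separations: r₁₂ = 1.23 m, r₁₃ = 0.0710 m, r₂₃ = 1.16 m.
U = (1.83×10⁻⁷) + (1.57×10⁻⁶) + (6.77×10⁻⁸) = 1.83×10⁻⁶ J.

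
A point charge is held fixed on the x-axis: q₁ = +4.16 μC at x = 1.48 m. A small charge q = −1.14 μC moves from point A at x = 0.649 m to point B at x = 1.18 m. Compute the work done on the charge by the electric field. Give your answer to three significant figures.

The work done by the electric force is W_field = −ΔU = −q(V_B − V_A) = q(V_A − V_B).
At A: distance to the source charge is 0.831 m; V_A = kq₁/r = 4.50×10⁴ V.
At B: distance to the source charge is 0.300 m; V_B = kq₁/r = 1.25×10⁵ V.
ΔV = V_B − V_A = 7.97×10⁴ V.
W_field = −qΔV = −(-1.14×10⁻⁶ C)(7.97×10⁴ V) = 0.0908 J.

0.0908 J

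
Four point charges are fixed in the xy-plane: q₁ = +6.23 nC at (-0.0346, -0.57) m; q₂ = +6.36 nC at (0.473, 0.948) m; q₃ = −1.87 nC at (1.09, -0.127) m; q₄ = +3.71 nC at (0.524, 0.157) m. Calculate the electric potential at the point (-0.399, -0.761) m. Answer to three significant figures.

The total potential is the scalar sum of each charge's contribution, V = Σ kqᵢ/rᵢ.
Distances from the field point to each charge: r₁ = 0.411 m, r₂ = 1.92 m, r₃ = 1.62 m, r₄ = 1.30 m.
V = k[(6.23×10⁻⁹)/(0.411) + (6.36×10⁻⁹)/(1.92) + (-1.87×10⁻⁹)/(1.62) + (3.71×10⁻⁹)/(1.30)] = 181 V.

181 V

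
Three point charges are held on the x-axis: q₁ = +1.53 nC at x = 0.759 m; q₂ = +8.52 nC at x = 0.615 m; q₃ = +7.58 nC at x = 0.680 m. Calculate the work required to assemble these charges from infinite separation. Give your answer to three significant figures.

The work to assemble the configuration equals its total potential energy, U = Σ kqᵢqⱼ/rᵢⱼ over all pairs.
Pair separations: r₁₂ = 0.144 m, r₁₃ = 0.0790 m, r₂₃ = 0.0650 m.
U = (8.14×10⁻⁷) + (1.32×10⁻⁶) + (8.93×10⁻⁶) = 1.11×10⁻⁵ J.

1.11×10⁻⁵ J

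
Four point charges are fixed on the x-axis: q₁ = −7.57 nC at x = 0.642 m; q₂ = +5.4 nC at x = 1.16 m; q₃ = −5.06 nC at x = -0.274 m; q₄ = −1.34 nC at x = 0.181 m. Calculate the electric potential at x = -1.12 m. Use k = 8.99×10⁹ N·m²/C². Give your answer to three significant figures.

Electric potential is a scalar, so the contributions from each charge add algebraically: V = Σ kqᵢ/rᵢ.
Distances from the field point to each charge: r₁ = 1.76 m, r₂ = 2.28 m, r₃ = 0.846 m, r₄ = 1.30 m.
V = k[(-7.57×10⁻⁹)/(1.76) + (5.40×10⁻⁹)/(2.28) + (-5.06×10⁻⁹)/(0.846) + (-1.34×10⁻⁹)/(1.30)] = -80.4 V.

-80.4 V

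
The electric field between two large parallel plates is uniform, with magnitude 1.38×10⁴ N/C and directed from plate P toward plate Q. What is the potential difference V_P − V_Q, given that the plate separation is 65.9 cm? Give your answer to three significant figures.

In a uniform field, potential decreases in the direction of E: ΔV = −E·d for a displacement d parallel to E.
Going from Q to P is a displacement of 65.9 cm opposite to the field, so V_P − V_Q = +Ed = 9090 V.

9090 V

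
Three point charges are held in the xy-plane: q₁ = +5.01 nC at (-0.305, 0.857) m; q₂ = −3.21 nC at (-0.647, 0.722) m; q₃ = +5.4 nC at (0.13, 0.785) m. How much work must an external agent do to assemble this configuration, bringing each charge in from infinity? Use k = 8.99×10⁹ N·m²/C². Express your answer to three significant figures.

-4.15×10⁻⁸ J

The assembly work is the sum of pairwise potential energies, U = Σ_{i<j} kqᵢqⱼ/rᵢⱼ.
Pair separations: r₁₂ = 0.368 m, r₁₃ = 0.441 m, r₂₃ = 0.780 m.
U = (-3.93×10⁻⁷) + (5.52×10⁻⁷) + (-2.00×10⁻⁷) = -4.15×10⁻⁸ J.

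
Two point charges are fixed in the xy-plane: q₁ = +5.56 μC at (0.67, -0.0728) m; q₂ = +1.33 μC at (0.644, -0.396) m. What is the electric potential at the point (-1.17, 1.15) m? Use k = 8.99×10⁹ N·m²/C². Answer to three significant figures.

2.76×10⁴ V

Electric potential is a scalar, so the contributions from each charge add algebraically: V = Σ kqᵢ/rᵢ.
Distances from the field point to each charge: r₁ = 2.21 m, r₂ = 2.38 m.
V = k[(5.56×10⁻⁶)/(2.21) + (1.33×10⁻⁶)/(2.38)] = 2.76×10⁴ V.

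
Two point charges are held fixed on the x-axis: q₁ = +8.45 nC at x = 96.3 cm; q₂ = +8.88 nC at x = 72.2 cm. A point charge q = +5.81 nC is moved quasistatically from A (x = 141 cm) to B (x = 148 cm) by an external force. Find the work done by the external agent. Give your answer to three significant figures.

-1.96×10⁻⁷ J

For quasistatic motion the external work equals the change in potential energy: W_ext = qΔV = q(V_B − V_A).
At A: distances to the source charges are 0.447 m, 0.688 m; V_A = Σ kqᵢ/rᵢ = 286 V.
At B: distances to the source charges are 0.517 m, 0.758 m; V_B = Σ kqᵢ/rᵢ = 252 V.
ΔV = V_B − V_A = -33.7 V.
W_ext = qΔV = (5.81×10⁻⁹ C)(-33.7 V) = -1.96×10⁻⁷ J.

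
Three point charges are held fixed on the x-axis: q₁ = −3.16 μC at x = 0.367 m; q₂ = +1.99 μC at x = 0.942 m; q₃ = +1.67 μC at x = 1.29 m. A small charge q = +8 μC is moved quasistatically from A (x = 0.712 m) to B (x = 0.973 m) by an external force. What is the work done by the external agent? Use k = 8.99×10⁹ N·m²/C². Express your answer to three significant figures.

4.45 J

For quasistatic motion the external work equals the change in potential energy: W_ext = qΔV = q(V_B − V_A).
At A: distances to the source charges are 0.345 m, 0.230 m, 0.578 m; V_A = Σ kqᵢ/rᵢ = 2.14×10⁴ V.
At B: distances to the source charges are 0.606 m, 0.0310 m, 0.317 m; V_B = Σ kqᵢ/rᵢ = 5.78×10⁵ V.
ΔV = V_B − V_A = 5.56×10⁵ V.
W_ext = qΔV = (8.00×10⁻⁶ C)(5.56×10⁵ V) = 4.45 J.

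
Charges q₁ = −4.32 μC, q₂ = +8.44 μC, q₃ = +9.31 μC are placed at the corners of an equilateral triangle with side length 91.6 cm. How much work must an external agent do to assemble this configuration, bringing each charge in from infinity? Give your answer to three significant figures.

The assembly work is the sum of pairwise potential energies, U = Σ_{i<j} kqᵢqⱼ/rᵢⱼ.
All three pair separations equal the side length, 0.916 m.
U = (-0.358) + (-0.395) + (0.771) = 0.0186 J.

0.0186 J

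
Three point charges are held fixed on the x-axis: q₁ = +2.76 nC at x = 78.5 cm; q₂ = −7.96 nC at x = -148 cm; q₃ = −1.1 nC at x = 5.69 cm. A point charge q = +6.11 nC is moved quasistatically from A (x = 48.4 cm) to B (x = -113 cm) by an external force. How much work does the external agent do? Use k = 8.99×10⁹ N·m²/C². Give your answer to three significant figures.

For quasistatic motion the external work equals the change in potential energy: W_ext = qΔV = q(V_B − V_A).
At A: distances to the source charges are 0.301 m, 1.96 m, 0.427 m; V_A = Σ kqᵢ/rᵢ = 22.8 V.
At B: distances to the source charges are 1.92 m, 0.350 m, 1.19 m; V_B = Σ kqᵢ/rᵢ = -200 V.
ΔV = V_B − V_A = -223 V.
W_ext = qΔV = (6.11×10⁻⁹ C)(-223 V) = -1.36×10⁻⁶ J.

-1.36×10⁻⁶ J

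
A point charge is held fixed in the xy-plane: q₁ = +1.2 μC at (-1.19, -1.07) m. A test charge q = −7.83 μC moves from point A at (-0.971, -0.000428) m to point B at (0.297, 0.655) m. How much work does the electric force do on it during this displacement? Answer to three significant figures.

-0.0403 J

The work done by the electric force is W_field = −ΔU = −q(V_B − V_A) = q(V_A − V_B).
At A: distance to the source charge is 1.09 m; V_A = kq₁/r = 9880 V.
At B: distance to the source charge is 2.28 m; V_B = kq₁/r = 4740 V.
ΔV = V_B − V_A = -5140 V.
W_field = −qΔV = −(-7.83×10⁻⁶ C)(-5140 V) = -0.0403 J.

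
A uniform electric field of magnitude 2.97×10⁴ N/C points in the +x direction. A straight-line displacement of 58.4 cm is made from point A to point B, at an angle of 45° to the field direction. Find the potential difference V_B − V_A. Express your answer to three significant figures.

-1.23×10⁴ V

Only the component of displacement along E changes the potential: ΔV = −E·d·cosθ.
ΔV = −(2.97×10⁴ V/m)(0.584 m)cos45° = -1.23×10⁴ V.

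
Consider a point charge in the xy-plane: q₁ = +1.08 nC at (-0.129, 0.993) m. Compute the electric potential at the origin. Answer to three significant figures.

9.70 V

The total potential is the scalar sum of each charge's contribution, V = Σ kqᵢ/rᵢ.
Distances from the field point to each charge: r₁ = 1.00 m.
V = k[(1.08×10⁻⁹)/(1.00)] = 9.70 V.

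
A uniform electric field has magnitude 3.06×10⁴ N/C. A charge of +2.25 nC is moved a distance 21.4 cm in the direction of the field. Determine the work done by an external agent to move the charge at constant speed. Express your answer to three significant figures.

-1.47×10⁻⁵ J

The potential change for a displacement 21.4 cm in the direction of the field is ΔV = −Ed = -6550 V.
W_ext = qΔV = -1.47×10⁻⁵ J.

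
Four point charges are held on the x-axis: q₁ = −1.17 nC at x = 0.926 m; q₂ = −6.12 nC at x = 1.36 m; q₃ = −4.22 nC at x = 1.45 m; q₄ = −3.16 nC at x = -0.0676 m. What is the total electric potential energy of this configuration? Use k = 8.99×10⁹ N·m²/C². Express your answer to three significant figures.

3.05×10⁻⁶ J

The work to assemble the configuration equals its total potential energy, U = Σ kqᵢqⱼ/rᵢⱼ over all pairs.
Pair separations: r₁₂ = 0.434 m, r₁₃ = 0.524 m, r₁₄ = 0.994 m, r₂₃ = 0.0900 m, r₂₄ = 1.43 m, r₃₄ = 1.52 m.
Summing all 6 pair terms gives U = 3.05×10⁻⁶ J.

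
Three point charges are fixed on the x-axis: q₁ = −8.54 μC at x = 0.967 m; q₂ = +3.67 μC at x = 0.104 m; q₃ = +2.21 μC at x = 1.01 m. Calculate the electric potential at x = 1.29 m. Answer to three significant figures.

Electric potential is a scalar, so the contributions from each charge add algebraically: V = Σ kqᵢ/rᵢ.
Distances from the field point to each charge: r₁ = 0.323 m, r₂ = 1.19 m, r₃ = 0.280 m.
V = k[(-8.54×10⁻⁶)/(0.323) + (3.67×10⁻⁶)/(1.19) + (2.21×10⁻⁶)/(0.280)] = -1.39×10⁵ V.

-1.39×10⁵ V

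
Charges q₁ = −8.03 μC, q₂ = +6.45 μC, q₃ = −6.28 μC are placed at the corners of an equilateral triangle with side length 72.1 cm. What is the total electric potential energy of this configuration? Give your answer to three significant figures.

-0.522 J

The assembly work is the sum of pairwise potential energies, U = Σ_{i<j} kqᵢqⱼ/rᵢⱼ.
All three pair separations equal the side length, 0.721 m.
U = (-0.646) + (0.629) + (-0.505) = -0.522 J.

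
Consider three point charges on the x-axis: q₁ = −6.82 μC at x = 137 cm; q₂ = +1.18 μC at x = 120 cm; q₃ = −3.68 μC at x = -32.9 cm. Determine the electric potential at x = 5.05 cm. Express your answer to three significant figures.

-1.24×10⁵ V

Electric potential is a scalar, so the contributions from each charge add algebraically: V = Σ kqᵢ/rᵢ.
Distances from the field point to each charge: r₁ = 1.32 m, r₂ = 1.15 m, r₃ = 0.379 m.
V = k[(-6.82×10⁻⁶)/(1.32) + (1.18×10⁻⁶)/(1.15) + (-3.68×10⁻⁶)/(0.379)] = -1.24×10⁵ V.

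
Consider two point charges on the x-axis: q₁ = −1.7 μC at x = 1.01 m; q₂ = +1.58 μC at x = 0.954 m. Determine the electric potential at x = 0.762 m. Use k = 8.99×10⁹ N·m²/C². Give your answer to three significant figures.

Electric potential is a scalar, so the contributions from each charge add algebraically: V = Σ kqᵢ/rᵢ.
Distances from the field point to each charge: r₁ = 0.248 m, r₂ = 0.192 m.
V = k[(-1.70×10⁻⁶)/(0.248) + (1.58×10⁻⁶)/(0.192)] = 1.24×10⁴ V.

1.24×10⁴ V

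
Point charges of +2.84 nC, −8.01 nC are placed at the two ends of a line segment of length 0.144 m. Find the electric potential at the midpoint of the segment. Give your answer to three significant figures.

The total potential is the scalar sum of each charge's contribution, V = Σ kqᵢ/rᵢ.
Each charge is 0.0720 m from the midpoint.
V = k[(2.84×10⁻⁹)/(0.0720) + (-8.01×10⁻⁹)/(0.0720)] = -646 V.

-646 V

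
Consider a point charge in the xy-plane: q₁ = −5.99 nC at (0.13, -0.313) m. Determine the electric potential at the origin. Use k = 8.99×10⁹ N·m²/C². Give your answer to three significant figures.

-159 V

Electric potential is a scalar, so the contributions from each charge add algebraically: V = Σ kqᵢ/rᵢ.
Distances from the field point to each charge: r₁ = 0.339 m.
V = k[(-5.99×10⁻⁹)/(0.339)] = -159 V.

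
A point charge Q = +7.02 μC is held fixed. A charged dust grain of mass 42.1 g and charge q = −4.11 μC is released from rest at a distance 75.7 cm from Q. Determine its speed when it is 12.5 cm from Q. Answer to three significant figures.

9.07 m/s

Only the electrostatic force acts, so mechanical energy is conserved: ½mv² = U₁ − U₂ = kQq(1/r₁ − 1/r₂).
U₁ − U₂ = (8.99×10⁹ N·m²/C²)(7.02×10⁻⁶ C)(-4.11×10⁻⁶ C)(1/0.757 − 1/0.125) = 1.73 J.
v = √(2·1.73/0.0421) = 9.07 m/s.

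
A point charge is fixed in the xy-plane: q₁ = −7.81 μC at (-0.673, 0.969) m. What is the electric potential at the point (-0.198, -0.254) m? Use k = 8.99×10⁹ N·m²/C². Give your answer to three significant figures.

The total potential is the scalar sum of each charge's contribution, V = Σ kqᵢ/rᵢ.
Distances from the field point to each charge: r₁ = 1.31 m.
V = k[(-7.81×10⁻⁶)/(1.31)] = -5.35×10⁴ V.

-5.35×10⁴ V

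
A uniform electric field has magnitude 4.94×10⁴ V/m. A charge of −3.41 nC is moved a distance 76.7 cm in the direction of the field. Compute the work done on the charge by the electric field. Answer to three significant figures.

The potential change for a displacement 76.7 cm in the direction of the field is ΔV = −Ed = -3.79×10⁴ V.
W_field = −qΔV = -1.29×10⁻⁴ J.

-1.29×10⁻⁴ J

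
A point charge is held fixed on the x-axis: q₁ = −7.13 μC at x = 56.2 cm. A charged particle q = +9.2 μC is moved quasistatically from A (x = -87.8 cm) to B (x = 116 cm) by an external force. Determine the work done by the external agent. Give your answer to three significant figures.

For quasistatic motion the external work equals the change in potential energy: W_ext = qΔV = q(V_B − V_A).
At A: distance to the source charge is 1.44 m; V_A = kq₁/r = -4.45×10⁴ V.
At B: distance to the source charge is 0.598 m; V_B = kq₁/r = -1.07×10⁵ V.
ΔV = V_B − V_A = -6.27×10⁴ V.
W_ext = qΔV = (9.20×10⁻⁶ C)(-6.27×10⁴ V) = -0.577 J.

-0.577 J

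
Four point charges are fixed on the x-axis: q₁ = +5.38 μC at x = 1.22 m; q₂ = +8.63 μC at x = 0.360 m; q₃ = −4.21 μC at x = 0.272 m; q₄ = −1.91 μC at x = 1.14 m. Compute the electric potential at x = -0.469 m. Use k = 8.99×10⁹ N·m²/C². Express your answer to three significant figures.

6.05×10⁴ V

The total potential is the scalar sum of each charge's contribution, V = Σ kqᵢ/rᵢ.
Distances from the field point to each charge: r₁ = 1.69 m, r₂ = 0.829 m, r₃ = 0.741 m, r₄ = 1.61 m.
V = k[(5.38×10⁻⁶)/(1.69) + (8.63×10⁻⁶)/(0.829) + (-4.21×10⁻⁶)/(0.741) + (-1.91×10⁻⁶)/(1.61)] = 6.05×10⁴ V.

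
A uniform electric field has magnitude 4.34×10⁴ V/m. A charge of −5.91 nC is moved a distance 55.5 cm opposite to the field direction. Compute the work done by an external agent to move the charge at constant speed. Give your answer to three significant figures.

-1.42×10⁻⁴ J

The potential change for a displacement 55.5 cm opposite to the field direction is ΔV = +Ed = 2.41×10⁴ V.
W_ext = qΔV = -1.42×10⁻⁴ J.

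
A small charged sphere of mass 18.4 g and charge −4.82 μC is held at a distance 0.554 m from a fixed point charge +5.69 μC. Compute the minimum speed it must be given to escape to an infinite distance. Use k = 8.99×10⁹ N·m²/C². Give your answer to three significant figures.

6.96 m/s

To just escape, total mechanical energy must reach zero at infinity: ½mv²_min + U = 0, so ½mv²_min = −U = |kQq|/r.
|U| = |kQq|/r = (8.99×10⁹ N·m²/C²)(5.69×10⁻⁶)(4.82×10⁻⁶)/(0.554) = 0.445 J.
v_min = √(2|U|/m) = √(2·0.445/0.0184) = 6.96 m/s.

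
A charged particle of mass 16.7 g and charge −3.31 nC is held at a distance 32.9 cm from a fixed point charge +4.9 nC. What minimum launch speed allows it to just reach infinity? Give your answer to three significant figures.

To just escape, total mechanical energy must reach zero at infinity: ½mv²_min + U = 0, so ½mv²_min = −U = |kQq|/r.
|U| = |kQq|/r = (8.99×10⁹ N·m²/C²)(4.90×10⁻⁹)(3.31×10⁻⁹)/(0.329) = 4.43×10⁻⁷ J.
v_min = √(2|U|/m) = √(2·4.43×10⁻⁷/0.0167) = 7.29×10⁻³ m/s.

7.29×10⁻³ m/s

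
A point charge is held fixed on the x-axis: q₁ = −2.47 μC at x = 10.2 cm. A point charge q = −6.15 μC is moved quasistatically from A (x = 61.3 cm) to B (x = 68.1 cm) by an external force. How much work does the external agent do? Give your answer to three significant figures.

For quasistatic motion the external work equals the change in potential energy: W_ext = qΔV = q(V_B − V_A).
At A: distance to the source charge is 0.511 m; V_A = kq₁/r = -4.35×10⁴ V.
At B: distance to the source charge is 0.579 m; V_B = kq₁/r = -3.84×10⁴ V.
ΔV = V_B − V_A = 5100 V.
W_ext = qΔV = (-6.15×10⁻⁶ C)(5100 V) = -0.0314 J.

-0.0314 J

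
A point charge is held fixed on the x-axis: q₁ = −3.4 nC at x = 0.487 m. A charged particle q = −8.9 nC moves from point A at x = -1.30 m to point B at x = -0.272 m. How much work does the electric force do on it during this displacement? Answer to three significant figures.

The work done by the electric force is W_field = −ΔU = −q(V_B − V_A) = q(V_A − V_B).
At A: distance to the source charge is 1.79 m; V_A = kq₁/r = -17.1 V.
At B: distance to the source charge is 0.759 m; V_B = kq₁/r = -40.3 V.
ΔV = V_B − V_A = -23.2 V.
W_field = −qΔV = −(-8.90×10⁻⁹ C)(-23.2 V) = -2.06×10⁻⁷ J.

-2.06×10⁻⁷ J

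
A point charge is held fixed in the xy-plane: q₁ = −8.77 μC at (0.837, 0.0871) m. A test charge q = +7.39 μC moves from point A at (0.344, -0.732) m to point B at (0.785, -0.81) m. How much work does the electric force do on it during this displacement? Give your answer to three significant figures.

The work done by the electric force is W_field = −ΔU = −q(V_B − V_A) = q(V_A − V_B).
At A: distance to the source charge is 0.956 m; V_A = kq₁/r = -8.25×10⁴ V.
At B: distance to the source charge is 0.899 m; V_B = kq₁/r = -8.77×10⁴ V.
ΔV = V_B − V_A = -5270 V.
W_field = −qΔV = −(7.39×10⁻⁶ C)(-5270 V) = 0.0389 J.

0.0389 J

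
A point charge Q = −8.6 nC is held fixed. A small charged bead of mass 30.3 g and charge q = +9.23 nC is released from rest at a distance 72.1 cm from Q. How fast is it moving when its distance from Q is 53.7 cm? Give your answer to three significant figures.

4.73×10⁻³ m/s

Only the electrostatic force acts, so mechanical energy is conserved: ½mv² = U₁ − U₂ = kQq(1/r₁ − 1/r₂).
U₁ − U₂ = (8.99×10⁹ N·m²/C²)(-8.60×10⁻⁹ C)(9.23×10⁻⁹ C)(1/0.721 − 1/0.537) = 3.39×10⁻⁷ J.
v = √(2·3.39×10⁻⁷/0.0303) = 4.73×10⁻³ m/s.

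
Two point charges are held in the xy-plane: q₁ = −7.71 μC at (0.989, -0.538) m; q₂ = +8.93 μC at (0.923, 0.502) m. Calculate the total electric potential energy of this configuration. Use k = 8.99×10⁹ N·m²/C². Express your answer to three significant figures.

The assembly work is the sum of pairwise potential energies, U = Σ_{i<j} kqᵢqⱼ/rᵢⱼ.
Pair separations: r₁₂ = 1.04 m.
U = (-0.594) = -0.594 J.

-0.594 J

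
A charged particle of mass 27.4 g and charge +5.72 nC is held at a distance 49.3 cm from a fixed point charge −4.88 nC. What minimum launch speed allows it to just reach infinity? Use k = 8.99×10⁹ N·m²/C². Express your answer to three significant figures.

To just escape, total mechanical energy must reach zero at infinity: ½mv²_min + U = 0, so ½mv²_min = −U = |kQq|/r.
|U| = |kQq|/r = (8.99×10⁹ N·m²/C²)(4.88×10⁻⁹)(5.72×10⁻⁹)/(0.493) = 5.09×10⁻⁷ J.
v_min = √(2|U|/m) = √(2·5.09×10⁻⁷/0.0274) = 6.10×10⁻³ m/s.

6.10×10⁻³ m/s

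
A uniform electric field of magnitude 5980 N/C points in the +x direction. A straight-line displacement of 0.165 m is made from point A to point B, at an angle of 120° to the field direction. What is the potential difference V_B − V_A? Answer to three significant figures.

493 V

Only the component of displacement along E changes the potential: ΔV = −E·d·cosθ.
ΔV = −(5980 V/m)(0.165 m)cos120° = 493 V.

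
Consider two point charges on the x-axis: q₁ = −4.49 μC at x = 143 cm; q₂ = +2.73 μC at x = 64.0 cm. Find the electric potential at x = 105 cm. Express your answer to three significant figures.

The total potential is the scalar sum of each charge's contribution, V = Σ kqᵢ/rᵢ.
Distances from the field point to each charge: r₁ = 0.380 m, r₂ = 0.410 m.
V = k[(-4.49×10⁻⁶)/(0.380) + (2.73×10⁻⁶)/(0.410)] = -4.64×10⁴ V.

-4.64×10⁴ V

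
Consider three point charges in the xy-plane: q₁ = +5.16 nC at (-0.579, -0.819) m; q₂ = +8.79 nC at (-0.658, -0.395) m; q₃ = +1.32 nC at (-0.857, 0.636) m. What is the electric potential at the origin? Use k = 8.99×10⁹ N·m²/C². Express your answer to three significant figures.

160 V

Electric potential is a scalar, so the contributions from each charge add algebraically: V = Σ kqᵢ/rᵢ.
Distances from the field point to each charge: r₁ = 1.00 m, r₂ = 0.767 m, r₃ = 1.07 m.
V = k[(5.16×10⁻⁹)/(1.00) + (8.79×10⁻⁹)/(0.767) + (1.32×10⁻⁹)/(1.07)] = 160 V.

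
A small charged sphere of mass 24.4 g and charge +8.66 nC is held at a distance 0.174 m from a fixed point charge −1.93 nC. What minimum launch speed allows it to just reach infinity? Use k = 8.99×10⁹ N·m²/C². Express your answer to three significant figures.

8.41×10⁻³ m/s

To just escape, total mechanical energy must reach zero at infinity: ½mv²_min + U = 0, so ½mv²_min = −U = |kQq|/r.
|U| = |kQq|/r = (8.99×10⁹ N·m²/C²)(1.93×10⁻⁹)(8.66×10⁻⁹)/(0.174) = 8.64×10⁻⁷ J.
v_min = √(2|U|/m) = √(2·8.64×10⁻⁷/0.0244) = 8.41×10⁻³ m/s.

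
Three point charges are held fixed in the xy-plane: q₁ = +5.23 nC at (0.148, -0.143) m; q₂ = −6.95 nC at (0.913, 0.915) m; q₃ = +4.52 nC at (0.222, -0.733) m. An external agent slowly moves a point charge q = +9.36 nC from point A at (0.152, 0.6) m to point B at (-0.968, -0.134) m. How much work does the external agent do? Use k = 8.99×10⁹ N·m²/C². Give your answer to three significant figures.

For quasistatic motion the external work equals the change in potential energy: W_ext = qΔV = q(V_B − V_A).
At A: distances to the source charges are 0.743 m, 0.824 m, 1.33 m; V_A = Σ kqᵢ/rᵢ = 17.9 V.
At B: distances to the source charges are 1.12 m, 2.15 m, 1.33 m; V_B = Σ kqᵢ/rᵢ = 43.6 V.
ΔV = V_B − V_A = 25.8 V.
W_ext = qΔV = (9.36×10⁻⁹ C)(25.8 V) = 2.41×10⁻⁷ J.

2.41×10⁻⁷ J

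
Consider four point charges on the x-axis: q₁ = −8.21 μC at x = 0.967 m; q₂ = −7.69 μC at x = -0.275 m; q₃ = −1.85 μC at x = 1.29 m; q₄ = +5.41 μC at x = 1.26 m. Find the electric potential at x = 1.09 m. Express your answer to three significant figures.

The total potential is the scalar sum of each charge's contribution, V = Σ kqᵢ/rᵢ.
Distances from the field point to each charge: r₁ = 0.123 m, r₂ = 1.37 m, r₃ = 0.200 m, r₄ = 0.170 m.
V = k[(-8.21×10⁻⁶)/(0.123) + (-7.69×10⁻⁶)/(1.37) + (-1.85×10⁻⁶)/(0.200) + (5.41×10⁻⁶)/(0.170)] = -4.48×10⁵ V.

-4.48×10⁵ V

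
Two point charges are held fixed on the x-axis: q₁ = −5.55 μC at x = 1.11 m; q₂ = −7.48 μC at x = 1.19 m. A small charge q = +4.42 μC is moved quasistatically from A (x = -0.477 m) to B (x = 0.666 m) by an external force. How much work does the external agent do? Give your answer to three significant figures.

-0.747 J

For quasistatic motion the external work equals the change in potential energy: W_ext = qΔV = q(V_B − V_A).
At A: distances to the source charges are 1.59 m, 1.67 m; V_A = Σ kqᵢ/rᵢ = -7.18×10⁴ V.
At B: distances to the source charges are 0.444 m, 0.524 m; V_B = Σ kqᵢ/rᵢ = -2.41×10⁵ V.
ΔV = V_B − V_A = -1.69×10⁵ V.
W_ext = qΔV = (4.42×10⁻⁶ C)(-1.69×10⁵ V) = -0.747 J.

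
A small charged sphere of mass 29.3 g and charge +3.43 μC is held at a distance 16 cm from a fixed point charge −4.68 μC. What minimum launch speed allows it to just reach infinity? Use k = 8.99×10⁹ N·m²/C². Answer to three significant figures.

To just escape, total mechanical energy must reach zero at infinity: ½mv²_min + U = 0, so ½mv²_min = −U = |kQq|/r.
|U| = |kQq|/r = (8.99×10⁹ N·m²/C²)(4.68×10⁻⁶)(3.43×10⁻⁶)/(0.160) = 0.902 J.
v_min = √(2|U|/m) = √(2·0.902/0.0293) = 7.85 m/s.

7.85 m/s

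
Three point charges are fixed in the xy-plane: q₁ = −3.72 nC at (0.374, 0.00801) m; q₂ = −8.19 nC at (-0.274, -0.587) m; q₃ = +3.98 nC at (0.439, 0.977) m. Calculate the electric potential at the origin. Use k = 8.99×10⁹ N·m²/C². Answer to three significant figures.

Electric potential is a scalar, so the contributions from each charge add algebraically: V = Σ kqᵢ/rᵢ.
Distances from the field point to each charge: r₁ = 0.374 m, r₂ = 0.648 m, r₃ = 1.07 m.
V = k[(-3.72×10⁻⁹)/(0.374) + (-8.19×10⁻⁹)/(0.648) + (3.98×10⁻⁹)/(1.07)] = -170 V.

-170 V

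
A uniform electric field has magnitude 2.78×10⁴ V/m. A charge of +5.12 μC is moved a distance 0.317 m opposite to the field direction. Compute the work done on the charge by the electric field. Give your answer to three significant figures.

The potential change for a displacement 0.317 m opposite to the field direction is ΔV = +Ed = 8810 V.
W_field = −qΔV = -0.0451 J.

-0.0451 J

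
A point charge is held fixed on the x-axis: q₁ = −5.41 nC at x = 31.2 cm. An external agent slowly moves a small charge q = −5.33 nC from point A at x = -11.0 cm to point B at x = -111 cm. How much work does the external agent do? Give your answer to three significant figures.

-4.32×10⁻⁷ J

For quasistatic motion the external work equals the change in potential energy: W_ext = qΔV = q(V_B − V_A).
At A: distance to the source charge is 0.422 m; V_A = kq₁/r = -115 V.
At B: distance to the source charge is 1.42 m; V_B = kq₁/r = -34.2 V.
ΔV = V_B − V_A = 81.0 V.
W_ext = qΔV = (-5.33×10⁻⁹ C)(81.0 V) = -4.32×10⁻⁷ J.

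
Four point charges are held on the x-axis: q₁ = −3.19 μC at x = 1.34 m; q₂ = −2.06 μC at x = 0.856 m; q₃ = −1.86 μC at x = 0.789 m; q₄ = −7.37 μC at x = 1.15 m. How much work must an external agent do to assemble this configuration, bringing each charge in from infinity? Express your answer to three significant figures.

The work to assemble the configuration equals its total potential energy, U = Σ kqᵢqⱼ/rᵢⱼ over all pairs.
Pair separations: r₁₂ = 0.484 m, r₁₃ = 0.551 m, r₁₄ = 0.190 m, r₂₃ = 0.0670 m, r₂₄ = 0.294 m, r₃₄ = 0.361 m.
Summing all 6 pair terms gives U = 2.65 J.

2.65 J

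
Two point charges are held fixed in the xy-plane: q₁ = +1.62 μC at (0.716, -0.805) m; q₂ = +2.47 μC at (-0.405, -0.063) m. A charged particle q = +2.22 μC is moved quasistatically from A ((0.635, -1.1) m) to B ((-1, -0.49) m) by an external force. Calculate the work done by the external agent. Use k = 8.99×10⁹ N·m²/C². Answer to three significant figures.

For quasistatic motion the external work equals the change in potential energy: W_ext = qΔV = q(V_B − V_A).
At A: distances to the source charges are 0.306 m, 1.47 m; V_A = Σ kqᵢ/rᵢ = 6.27×10⁴ V.
At B: distances to the source charges are 1.74 m, 0.732 m; V_B = Σ kqᵢ/rᵢ = 3.87×10⁴ V.
ΔV = V_B − V_A = -2.41×10⁴ V.
W_ext = qΔV = (2.22×10⁻⁶ C)(-2.41×10⁴ V) = -0.0534 J.

-0.0534 J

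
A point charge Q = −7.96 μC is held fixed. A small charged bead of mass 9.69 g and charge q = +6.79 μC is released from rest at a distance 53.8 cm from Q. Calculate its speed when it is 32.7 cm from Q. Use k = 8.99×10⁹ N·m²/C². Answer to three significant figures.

Only the electrostatic force acts, so mechanical energy is conserved: ½mv² = U₁ − U₂ = kQq(1/r₁ − 1/r₂).
U₁ − U₂ = (8.99×10⁹ N·m²/C²)(-7.96×10⁻⁶ C)(6.79×10⁻⁶ C)(1/0.538 − 1/0.327) = 0.583 J.
v = √(2·0.583/9.69×10⁻³) = 11.0 m/s.

11.0 m/s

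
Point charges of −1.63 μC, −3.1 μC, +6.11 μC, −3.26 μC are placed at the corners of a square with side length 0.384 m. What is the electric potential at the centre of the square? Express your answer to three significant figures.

-6.22×10⁴ V

The total potential is the scalar sum of each charge's contribution, V = Σ kqᵢ/rᵢ.
The distance from each corner to the centre is a√2/2 = 0.272 m.
V = k[(-1.63×10⁻⁶)/(0.272) + (-3.10×10⁻⁶)/(0.272) + (6.11×10⁻⁶)/(0.272) + (-3.26×10⁻⁶)/(0.272)] = -6.22×10⁴ V.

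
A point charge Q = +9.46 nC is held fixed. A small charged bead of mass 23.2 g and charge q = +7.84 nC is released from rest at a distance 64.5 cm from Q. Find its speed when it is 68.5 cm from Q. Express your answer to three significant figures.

Only the electrostatic force acts, so mechanical energy is conserved: ½mv² = U₁ − U₂ = kQq(1/r₁ − 1/r₂).
U₁ − U₂ = (8.99×10⁹ N·m²/C²)(9.46×10⁻⁹ C)(7.84×10⁻⁹ C)(1/0.645 − 1/0.685) = 6.04×10⁻⁸ J.
v = √(2·6.04×10⁻⁸/0.0232) = 2.28×10⁻³ m/s.

2.28×10⁻³ m/s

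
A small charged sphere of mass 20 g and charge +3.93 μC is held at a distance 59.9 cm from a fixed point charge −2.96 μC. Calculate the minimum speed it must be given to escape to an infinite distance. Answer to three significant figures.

To just escape, total mechanical energy must reach zero at infinity: ½mv²_min + U = 0, so ½mv²_min = −U = |kQq|/r.
|U| = |kQq|/r = (8.99×10⁹ N·m²/C²)(2.96×10⁻⁶)(3.93×10⁻⁶)/(0.599) = 0.175 J.
v_min = √(2|U|/m) = √(2·0.175/0.0200) = 4.18 m/s.

4.18 m/s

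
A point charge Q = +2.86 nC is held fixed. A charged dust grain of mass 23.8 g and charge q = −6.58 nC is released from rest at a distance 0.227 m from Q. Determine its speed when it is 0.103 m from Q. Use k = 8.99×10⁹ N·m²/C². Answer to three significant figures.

Only the electrostatic force acts, so mechanical energy is conserved: ½mv² = U₁ − U₂ = kQq(1/r₁ − 1/r₂).
U₁ − U₂ = (8.99×10⁹ N·m²/C²)(2.86×10⁻⁹ C)(-6.58×10⁻⁹ C)(1/0.227 − 1/0.103) = 8.97×10⁻⁷ J.
v = √(2·8.97×10⁻⁷/0.0238) = 8.68×10⁻³ m/s.

8.68×10⁻³ m/s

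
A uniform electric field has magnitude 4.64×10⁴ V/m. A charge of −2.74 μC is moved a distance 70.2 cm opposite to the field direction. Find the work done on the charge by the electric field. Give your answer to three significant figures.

0.0892 J

The potential change for a displacement 70.2 cm opposite to the field direction is ΔV = +Ed = 3.26×10⁴ V.
W_field = −qΔV = 0.0892 J.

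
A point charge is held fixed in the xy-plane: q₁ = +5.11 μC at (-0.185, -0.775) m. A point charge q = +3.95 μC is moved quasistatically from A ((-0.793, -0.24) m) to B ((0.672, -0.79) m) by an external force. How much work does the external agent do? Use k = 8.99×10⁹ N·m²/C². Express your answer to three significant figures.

-0.0124 J

For quasistatic motion the external work equals the change in potential energy: W_ext = qΔV = q(V_B − V_A).
At A: distance to the source charge is 0.810 m; V_A = kq₁/r = 5.67×10⁴ V.
At B: distance to the source charge is 0.857 m; V_B = kq₁/r = 5.36×10⁴ V.
ΔV = V_B − V_A = -3130 V.
W_ext = qΔV = (3.95×10⁻⁶ C)(-3130 V) = -0.0124 J.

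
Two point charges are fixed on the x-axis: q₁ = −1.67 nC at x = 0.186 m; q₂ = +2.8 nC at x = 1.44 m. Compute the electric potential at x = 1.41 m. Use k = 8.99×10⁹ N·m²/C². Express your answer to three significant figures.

827 V

The total potential is the scalar sum of each charge's contribution, V = Σ kqᵢ/rᵢ.
Distances from the field point to each charge: r₁ = 1.22 m, r₂ = 0.0300 m.
V = k[(-1.67×10⁻⁹)/(1.22) + (2.80×10⁻⁹)/(0.0300)] = 827 V.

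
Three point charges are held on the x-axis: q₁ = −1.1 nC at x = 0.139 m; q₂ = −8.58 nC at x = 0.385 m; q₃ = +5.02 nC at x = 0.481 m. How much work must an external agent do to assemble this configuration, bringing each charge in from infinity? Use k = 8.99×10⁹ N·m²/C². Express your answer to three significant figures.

The assembly work is the sum of pairwise potential energies, U = Σ_{i<j} kqᵢqⱼ/rᵢⱼ.
Pair separations: r₁₂ = 0.246 m, r₁₃ = 0.342 m, r₂₃ = 0.0960 m.
U = (3.45×10⁻⁷) + (-1.45×10⁻⁷) + (-4.03×10⁻⁶) = -3.83×10⁻⁶ J.

-3.83×10⁻⁶ J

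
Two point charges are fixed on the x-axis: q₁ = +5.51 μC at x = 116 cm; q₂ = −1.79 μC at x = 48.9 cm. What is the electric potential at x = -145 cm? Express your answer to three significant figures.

Electric potential is a scalar, so the contributions from each charge add algebraically: V = Σ kqᵢ/rᵢ.
Distances from the field point to each charge: r₁ = 2.61 m, r₂ = 1.94 m.
V = k[(5.51×10⁻⁶)/(2.61) + (-1.79×10⁻⁶)/(1.94)] = 1.07×10⁴ V.

1.07×10⁴ V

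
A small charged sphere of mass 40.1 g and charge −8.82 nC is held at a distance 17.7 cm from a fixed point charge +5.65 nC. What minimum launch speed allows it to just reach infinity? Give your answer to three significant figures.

0.0112 m/s

To just escape, total mechanical energy must reach zero at infinity: ½mv²_min + U = 0, so ½mv²_min = −U = |kQq|/r.
|U| = |kQq|/r = (8.99×10⁹ N·m²/C²)(5.65×10⁻⁹)(8.82×10⁻⁹)/(0.177) = 2.53×10⁻⁶ J.
v_min = √(2|U|/m) = √(2·2.53×10⁻⁶/0.0401) = 0.0112 m/s.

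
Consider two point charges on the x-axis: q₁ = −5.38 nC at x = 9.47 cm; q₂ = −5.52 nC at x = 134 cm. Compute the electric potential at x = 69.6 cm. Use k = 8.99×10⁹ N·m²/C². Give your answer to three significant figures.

-157 V

The total potential is the scalar sum of each charge's contribution, V = Σ kqᵢ/rᵢ.
Distances from the field point to each charge: r₁ = 0.601 m, r₂ = 0.644 m.
V = k[(-5.38×10⁻⁹)/(0.601) + (-5.52×10⁻⁹)/(0.644)] = -157 V.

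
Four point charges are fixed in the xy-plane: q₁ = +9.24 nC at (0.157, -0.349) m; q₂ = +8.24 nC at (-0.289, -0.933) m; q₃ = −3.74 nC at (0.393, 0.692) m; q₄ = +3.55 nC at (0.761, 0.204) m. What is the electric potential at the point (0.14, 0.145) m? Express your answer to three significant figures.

227 V

The total potential is the scalar sum of each charge's contribution, V = Σ kqᵢ/rᵢ.
Distances from the field point to each charge: r₁ = 0.494 m, r₂ = 1.16 m, r₃ = 0.603 m, r₄ = 0.624 m.
V = k[(9.24×10⁻⁹)/(0.494) + (8.24×10⁻⁹)/(1.16) + (-3.74×10⁻⁹)/(0.603) + (3.55×10⁻⁹)/(0.624)] = 227 V.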